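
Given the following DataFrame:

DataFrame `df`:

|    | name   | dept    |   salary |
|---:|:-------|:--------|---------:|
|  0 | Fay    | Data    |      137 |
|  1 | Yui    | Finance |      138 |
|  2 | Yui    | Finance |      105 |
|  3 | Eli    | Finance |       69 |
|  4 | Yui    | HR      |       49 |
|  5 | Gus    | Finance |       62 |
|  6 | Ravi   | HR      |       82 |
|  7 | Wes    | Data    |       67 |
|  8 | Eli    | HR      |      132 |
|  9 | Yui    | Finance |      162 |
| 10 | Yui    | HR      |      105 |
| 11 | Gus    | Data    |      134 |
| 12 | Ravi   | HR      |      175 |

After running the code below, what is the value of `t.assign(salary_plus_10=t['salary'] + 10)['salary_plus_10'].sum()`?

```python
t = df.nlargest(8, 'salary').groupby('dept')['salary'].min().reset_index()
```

take 8 rows with largest salary:
    name     dept  salary
12  Ravi       HR     175
9    Yui  Finance     162
1    Yui  Finance     138
0    Fay     Data     137
11   Gus     Data     134
8    Eli       HR     132
2    Yui  Finance     105
10   Yui       HR     105
group by dept, min of salary:
dept
Data       134
Finance    105
HR         105
Name: salary, dtype: int64
reset_index():
      dept  salary
0     Data     134
1  Finance     105
2       HR     105
add column salary_plus_10 = t['salary'] + 10:
      dept  salary  salary_plus_10
0     Data     134             144
1  Finance     105             115
2       HR     105             115
sum of column 'salary_plus_10' → 374

374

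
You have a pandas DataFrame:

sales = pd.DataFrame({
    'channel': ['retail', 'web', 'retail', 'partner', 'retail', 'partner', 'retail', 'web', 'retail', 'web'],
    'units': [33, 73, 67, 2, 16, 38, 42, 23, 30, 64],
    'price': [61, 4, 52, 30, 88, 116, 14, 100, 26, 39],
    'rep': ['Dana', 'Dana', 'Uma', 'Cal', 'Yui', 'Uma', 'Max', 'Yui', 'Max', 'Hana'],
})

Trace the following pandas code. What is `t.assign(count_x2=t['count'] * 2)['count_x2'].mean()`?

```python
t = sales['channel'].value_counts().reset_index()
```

value_counts of channel:
channel
retail     5
web        3
partner    2
Name: count, dtype: int64
reset_index():
   channel  count
0   retail      5
1      web      3
2  partner      2
add column count_x2 = t['count'] * 2:
   channel  count  count_x2
0   retail      5        10
1      web      3         6
2  partner      2         4

6.66666666667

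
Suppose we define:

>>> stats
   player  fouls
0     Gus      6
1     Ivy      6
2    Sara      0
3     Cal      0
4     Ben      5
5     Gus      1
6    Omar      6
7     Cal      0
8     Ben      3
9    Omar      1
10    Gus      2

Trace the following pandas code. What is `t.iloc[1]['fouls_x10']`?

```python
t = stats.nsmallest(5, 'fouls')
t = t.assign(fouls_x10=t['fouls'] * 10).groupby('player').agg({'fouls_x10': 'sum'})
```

10

take 5 rows with smallest fouls:
  player  fouls
2   Sara      0
3    Cal      0
7    Cal      0
5    Gus      1
9   Omar      1
add column fouls_x10 = t['fouls'] * 10:
  player  fouls  fouls_x10
2   Sara      0          0
3    Cal      0          0
7    Cal      0          0
5    Gus      1         10
9   Omar      1         10
group by player, sum of fouls_x10:
        fouls_x10
player           
Cal             0
Gus            10
Omar           10
Sara            0
The value at position 1, column 'fouls_x10' is 10.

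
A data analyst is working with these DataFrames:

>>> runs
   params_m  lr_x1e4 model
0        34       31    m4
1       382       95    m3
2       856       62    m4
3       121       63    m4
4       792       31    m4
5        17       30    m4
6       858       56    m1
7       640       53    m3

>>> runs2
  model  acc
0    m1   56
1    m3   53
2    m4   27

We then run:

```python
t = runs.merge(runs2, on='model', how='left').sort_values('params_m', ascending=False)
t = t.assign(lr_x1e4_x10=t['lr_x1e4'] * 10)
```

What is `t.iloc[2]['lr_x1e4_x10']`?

310

merge on 'model' (how='left') → 8 rows:
   params_m  lr_x1e4 model  acc
0        34       31    m4   27
1       382       95    m3   53
2       856       62    m4   27
3       121       63    m4   27
4       792       31    m4   27
5        17       30    m4   27
6       858       56    m1   56
7       640       53    m3   53
sort by params_m descending:
   params_m  lr_x1e4 model  acc
6       858       56    m1   56
2       856       62    m4   27
4       792       31    m4   27
7       640       53    m3   53
1       382       95    m3   53
3       121       63    m4   27
0        34       31    m4   27
5        17       30    m4   27
add column lr_x1e4_x10 = t['lr_x1e4'] * 10:
   params_m  lr_x1e4 model  acc  lr_x1e4_x10
6       858       56    m1   56          560
2       856       62    m4   27          620
4       792       31    m4   27          310
7       640       53    m3   53          530
1       382       95    m3   53          950
3       121       63    m4   27          630
0        34       31    m4   27          310
5        17       30    m4   27          300
Hence 310.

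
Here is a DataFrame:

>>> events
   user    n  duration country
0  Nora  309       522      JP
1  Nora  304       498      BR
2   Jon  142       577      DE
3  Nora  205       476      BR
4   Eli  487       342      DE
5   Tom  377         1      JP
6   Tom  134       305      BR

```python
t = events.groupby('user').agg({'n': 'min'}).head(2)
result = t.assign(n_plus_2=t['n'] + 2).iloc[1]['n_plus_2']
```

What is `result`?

144

group by user, min of n:
        n
user     
Eli   487
Jon   142
Nora  205
Tom   134
take first 2 rows:
        n
user     
Eli   487
Jon   142
add column n_plus_2 = t['n'] + 2:
        n  n_plus_2
user               
Eli   487       489
Jon   142       144
Reading off the value at position 1, column 'n_plus_2', we get 144.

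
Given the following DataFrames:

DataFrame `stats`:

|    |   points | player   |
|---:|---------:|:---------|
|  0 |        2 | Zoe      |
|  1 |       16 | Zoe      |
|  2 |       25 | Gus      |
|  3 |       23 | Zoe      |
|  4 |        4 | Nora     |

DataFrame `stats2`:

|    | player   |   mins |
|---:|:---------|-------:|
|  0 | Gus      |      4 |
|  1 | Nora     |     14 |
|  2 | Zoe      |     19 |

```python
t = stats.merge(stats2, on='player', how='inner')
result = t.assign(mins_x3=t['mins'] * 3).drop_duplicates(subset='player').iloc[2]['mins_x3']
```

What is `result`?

merge on 'player' (how='inner') → 5 rows:
   points player  mins
0       2    Zoe    19
1      16    Zoe    19
2      25    Gus     4
3      23    Zoe    19
4       4   Nora    14
add column mins_x3 = t['mins'] * 3:
   points player  mins  mins_x3
0       2    Zoe    19       57
1      16    Zoe    19       57
2      25    Gus     4       12
3      23    Zoe    19       57
4       4   Nora    14       42
drop duplicate player (keep=first):
   points player  mins  mins_x3
0       2    Zoe    19       57
2      25    Gus     4       12
4       4   Nora    14       42
Reading off the value at position 2, column 'mins_x3', we get 42.

42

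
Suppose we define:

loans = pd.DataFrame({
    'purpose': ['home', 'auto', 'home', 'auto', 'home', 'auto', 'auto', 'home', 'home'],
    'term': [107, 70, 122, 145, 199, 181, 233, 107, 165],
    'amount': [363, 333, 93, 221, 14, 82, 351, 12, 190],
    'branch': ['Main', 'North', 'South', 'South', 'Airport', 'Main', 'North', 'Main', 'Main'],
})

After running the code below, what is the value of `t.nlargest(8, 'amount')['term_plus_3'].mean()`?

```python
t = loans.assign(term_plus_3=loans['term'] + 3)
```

155.75

add column term_plus_3 = loans['term'] + 3:
  purpose  term  amount   branch  term_plus_3
0    home   107     363     Main          110
1    auto    70     333    North           73
2    home   122      93    South          125
3    auto   145     221    South          148
4    home   199      14  Airport          202
5    auto   181      82     Main          184
6    auto   233     351    North          236
7    home   107      12     Main          110
8    home   165     190     Main          168
take 8 rows with largest amount:
  purpose  term  amount   branch  term_plus_3
0    home   107     363     Main          110
6    auto   233     351    North          236
1    auto    70     333    North           73
3    auto   145     221    South          148
8    home   165     190     Main          168
2    home   122      93    South          125
5    auto   181      82     Main          184
4    home   199      14  Airport          202
Taking the mean of column 'term_plus_3' gives 155.75.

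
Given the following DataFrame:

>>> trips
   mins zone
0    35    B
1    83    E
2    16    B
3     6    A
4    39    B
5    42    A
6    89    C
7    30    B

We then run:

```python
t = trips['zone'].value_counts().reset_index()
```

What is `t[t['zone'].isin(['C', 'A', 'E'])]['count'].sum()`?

value_counts of zone:
zone
B    4
A    2
E    1
C    1
Name: count, dtype: int64
reset_index():
  zone  count
0    B      4
1    A      2
2    E      1
3    C      1
filter rows where zone in ['C', 'A', 'E']:
  zone  count
1    A      2
2    E      1
3    C      1
Hence 4.

4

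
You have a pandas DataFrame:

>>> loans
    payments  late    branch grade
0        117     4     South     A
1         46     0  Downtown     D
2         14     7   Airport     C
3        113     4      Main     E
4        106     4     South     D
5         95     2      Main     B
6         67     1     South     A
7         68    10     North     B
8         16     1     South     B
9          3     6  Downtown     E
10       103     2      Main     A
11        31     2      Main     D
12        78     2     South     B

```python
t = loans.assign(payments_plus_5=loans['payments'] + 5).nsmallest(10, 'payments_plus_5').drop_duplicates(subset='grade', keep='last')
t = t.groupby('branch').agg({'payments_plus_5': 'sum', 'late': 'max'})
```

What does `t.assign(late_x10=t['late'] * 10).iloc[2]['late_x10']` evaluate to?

20

add column payments_plus_5 = loans['payments'] + 5:
    payments  late    branch grade  payments_plus_5
0        117     4     South     A              122
1         46     0  Downtown     D               51
2         14     7   Airport     C               19
3        113     4      Main     E              118
4        106     4     South     D              111
5         95     2      Main     B              100
6         67     1     South     A               72
7         68    10     North     B               73
8         16     1     South     B               21
9          3     6  Downtown     E                8
10       103     2      Main     A              108
11        31     2      Main     D               36
12        78     2     South     B               83
take 10 rows with smallest payments_plus_5:
    payments  late    branch grade  payments_plus_5
9          3     6  Downtown     E                8
2         14     7   Airport     C               19
8         16     1     South     B               21
11        31     2      Main     D               36
1         46     0  Downtown     D               51
6         67     1     South     A               72
7         68    10     North     B               73
12        78     2     South     B               83
5         95     2      Main     B              100
10       103     2      Main     A              108
drop duplicate grade (keep=last):
    payments  late    branch grade  payments_plus_5
9          3     6  Downtown     E                8
2         14     7   Airport     C               19
1         46     0  Downtown     D               51
5         95     2      Main     B              100
10       103     2      Main     A              108
group by branch: sum(payments_plus_5), max(late):
          payments_plus_5  late
branch                         
Airport                19     7
Downtown               59     6
Main                  208     2
add column late_x10 = t['late'] * 10:
          payments_plus_5  late  late_x10
branch                                   
Airport                19     7        70
Downtown               59     6        60
Main                  208     2        20
Then the value at position 2, column 'late_x10': 20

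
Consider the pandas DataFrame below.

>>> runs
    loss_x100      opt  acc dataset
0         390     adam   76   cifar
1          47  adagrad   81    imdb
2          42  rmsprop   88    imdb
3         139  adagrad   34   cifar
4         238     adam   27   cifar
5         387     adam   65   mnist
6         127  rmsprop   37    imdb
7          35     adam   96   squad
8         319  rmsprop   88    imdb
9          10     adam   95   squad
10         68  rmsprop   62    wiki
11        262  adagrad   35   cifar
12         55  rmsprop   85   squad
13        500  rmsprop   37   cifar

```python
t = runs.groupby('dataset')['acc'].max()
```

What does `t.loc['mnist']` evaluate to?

group by dataset, max of acc:
dataset
cifar    76
imdb     88
mnist    65
squad    96
wiki     62
Name: acc, dtype: int64
So loc['mnist'] = 65.

65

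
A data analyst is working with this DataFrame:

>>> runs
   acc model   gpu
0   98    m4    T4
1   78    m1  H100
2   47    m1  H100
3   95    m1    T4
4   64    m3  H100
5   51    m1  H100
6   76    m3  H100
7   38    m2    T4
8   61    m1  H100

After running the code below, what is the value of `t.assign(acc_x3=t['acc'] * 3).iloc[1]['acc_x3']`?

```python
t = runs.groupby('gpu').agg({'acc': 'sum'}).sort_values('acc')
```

1131

group by gpu, sum of acc:
      acc
gpu      
H100  377
T4    231
sort by acc:
      acc
gpu      
T4    231
H100  377
add column acc_x3 = t['acc'] * 3:
      acc  acc_x3
gpu              
T4    231     693
H100  377    1131
Taking the value at position 1, column 'acc_x3' gives 1131.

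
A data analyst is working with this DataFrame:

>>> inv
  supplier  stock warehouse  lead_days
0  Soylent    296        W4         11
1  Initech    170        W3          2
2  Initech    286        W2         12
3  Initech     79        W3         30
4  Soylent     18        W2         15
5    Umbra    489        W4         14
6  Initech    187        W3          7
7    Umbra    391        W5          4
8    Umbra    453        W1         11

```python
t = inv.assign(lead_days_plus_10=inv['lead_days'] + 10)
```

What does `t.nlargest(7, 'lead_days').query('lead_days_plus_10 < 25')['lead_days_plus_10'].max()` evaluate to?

24

add column lead_days_plus_10 = inv['lead_days'] + 10:
  supplier  stock warehouse  lead_days  lead_days_plus_10
0  Soylent    296        W4         11                 21
1  Initech    170        W3          2                 12
2  Initech    286        W2         12                 22
3  Initech     79        W3         30                 40
4  Soylent     18        W2         15                 25
5    Umbra    489        W4         14                 24
6  Initech    187        W3          7                 17
7    Umbra    391        W5          4                 14
8    Umbra    453        W1         11                 21
take 7 rows with largest lead_days:
  supplier  stock warehouse  lead_days  lead_days_plus_10
3  Initech     79        W3         30                 40
4  Soylent     18        W2         15                 25
5    Umbra    489        W4         14                 24
2  Initech    286        W2         12                 22
0  Soylent    296        W4         11                 21
8    Umbra    453        W1         11                 21
6  Initech    187        W3          7                 17
filter rows where lead_days_plus_10 < 25:
  supplier  stock warehouse  lead_days  lead_days_plus_10
5    Umbra    489        W4         14                 24
2  Initech    286        W2         12                 22
0  Soylent    296        W4         11                 21
8    Umbra    453        W1         11                 21
6  Initech    187        W3          7                 17
Then the max of column 'lead_days_plus_10': 24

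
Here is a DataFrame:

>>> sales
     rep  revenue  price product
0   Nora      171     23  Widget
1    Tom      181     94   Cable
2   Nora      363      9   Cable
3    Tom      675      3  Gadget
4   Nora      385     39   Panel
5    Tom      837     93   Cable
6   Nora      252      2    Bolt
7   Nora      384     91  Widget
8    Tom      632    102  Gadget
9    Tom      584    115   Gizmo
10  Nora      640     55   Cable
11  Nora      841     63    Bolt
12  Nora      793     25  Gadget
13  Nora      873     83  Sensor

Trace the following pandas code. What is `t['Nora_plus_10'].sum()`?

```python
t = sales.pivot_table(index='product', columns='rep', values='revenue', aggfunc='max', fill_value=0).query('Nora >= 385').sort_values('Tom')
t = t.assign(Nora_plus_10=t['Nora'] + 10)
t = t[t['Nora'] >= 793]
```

pivot: rows=product, cols=rep, max(revenue):
rep      Nora  Tom
product           
Bolt      841    0
Cable     640  837
Gadget    793  675
Gizmo       0  584
Panel     385    0
Sensor    873    0
Widget    384    0
filter rows where Nora >= 385:
rep      Nora  Tom
product           
Bolt      841    0
Cable     640  837
Gadget    793  675
Panel     385    0
Sensor    873    0
sort by Tom:
rep      Nora  Tom
product           
Bolt      841    0
Panel     385    0
Sensor    873    0
Gadget    793  675
Cable     640  837
add column Nora_plus_10 = t['Nora'] + 10:
rep      Nora  Tom  Nora_plus_10
product                         
Bolt      841    0           851
Panel     385    0           395
Sensor    873    0           883
Gadget    793  675           803
Cable     640  837           650
filter rows where Nora >= 793:
rep      Nora  Tom  Nora_plus_10
product                         
Bolt      841    0           851
Sensor    873    0           883
Gadget    793  675           803
Reading off the sum of column 'Nora_plus_10', we get 2537.

2537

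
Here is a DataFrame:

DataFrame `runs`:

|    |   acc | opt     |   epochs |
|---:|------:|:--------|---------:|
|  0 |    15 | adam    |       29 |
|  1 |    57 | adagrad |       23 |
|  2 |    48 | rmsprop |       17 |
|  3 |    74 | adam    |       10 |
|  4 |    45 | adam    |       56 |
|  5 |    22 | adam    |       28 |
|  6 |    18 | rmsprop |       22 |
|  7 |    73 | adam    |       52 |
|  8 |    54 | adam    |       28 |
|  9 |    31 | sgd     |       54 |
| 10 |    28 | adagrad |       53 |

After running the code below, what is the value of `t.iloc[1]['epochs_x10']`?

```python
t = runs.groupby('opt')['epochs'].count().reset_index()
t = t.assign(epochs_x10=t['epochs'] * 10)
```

60

group by opt, count of epochs:
opt
adagrad    2
adam       6
rmsprop    2
sgd        1
Name: epochs, dtype: int64
reset_index():
       opt  epochs
0  adagrad       2
1     adam       6
2  rmsprop       2
3      sgd       1
add column epochs_x10 = t['epochs'] * 10:
       opt  epochs  epochs_x10
0  adagrad       2          20
1     adam       6          60
2  rmsprop       2          20
3      sgd       1          10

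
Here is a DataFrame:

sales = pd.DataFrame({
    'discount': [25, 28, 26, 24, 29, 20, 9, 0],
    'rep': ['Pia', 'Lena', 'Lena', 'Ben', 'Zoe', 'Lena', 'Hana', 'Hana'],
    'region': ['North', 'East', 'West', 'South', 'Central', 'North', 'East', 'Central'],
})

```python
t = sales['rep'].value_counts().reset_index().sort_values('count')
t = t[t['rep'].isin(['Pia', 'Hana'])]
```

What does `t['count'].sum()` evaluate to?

3

value_counts of rep:
rep
Lena    3
Hana    2
Pia     1
Ben     1
Zoe     1
Name: count, dtype: int64
reset_index():
    rep  count
0  Lena      3
1  Hana      2
2   Pia      1
3   Ben      1
4   Zoe      1
sort by count:
    rep  count
2   Pia      1
3   Ben      1
4   Zoe      1
1  Hana      2
0  Lena      3
filter rows where rep in ['Pia', 'Hana']:
    rep  count
2   Pia      1
1  Hana      2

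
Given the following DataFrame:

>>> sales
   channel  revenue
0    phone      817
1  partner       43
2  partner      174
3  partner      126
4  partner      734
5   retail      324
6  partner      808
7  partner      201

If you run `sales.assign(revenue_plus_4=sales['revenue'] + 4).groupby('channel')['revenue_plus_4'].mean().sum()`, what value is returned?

1500.66666667

add column revenue_plus_4 = sales['revenue'] + 4:
   channel  revenue  revenue_plus_4
0    phone      817             821
1  partner       43              47
2  partner      174             178
3  partner      126             130
4  partner      734             738
5   retail      324             328
6  partner      808             812
7  partner      201             205
group by channel, mean of revenue_plus_4:
channel
partner    351.666667
phone      821.000000
retail     328.000000
Name: revenue_plus_4, dtype: float64
Reading off the sum of the resulting series, we get 1500.66666667.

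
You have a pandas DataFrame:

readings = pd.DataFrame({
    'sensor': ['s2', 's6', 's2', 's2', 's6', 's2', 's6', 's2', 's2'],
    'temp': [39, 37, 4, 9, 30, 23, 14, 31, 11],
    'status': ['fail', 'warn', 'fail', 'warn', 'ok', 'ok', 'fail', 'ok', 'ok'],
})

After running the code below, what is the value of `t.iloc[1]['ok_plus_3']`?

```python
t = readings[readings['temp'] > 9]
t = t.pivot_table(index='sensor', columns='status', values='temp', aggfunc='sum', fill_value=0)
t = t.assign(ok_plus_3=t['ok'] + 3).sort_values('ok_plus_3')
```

filter rows where temp > 9:
  sensor  temp status
0     s2    39   fail
1     s6    37   warn
4     s6    30     ok
5     s2    23     ok
6     s6    14   fail
7     s2    31     ok
8     s2    11     ok
pivot: rows=sensor, cols=status, sum(temp):
status  fail  ok  warn
sensor                
s2        39  65     0
s6        14  30    37
add column ok_plus_3 = t['ok'] + 3:
status  fail  ok  warn  ok_plus_3
sensor                           
s2        39  65     0         68
s6        14  30    37         33
sort by ok_plus_3:
status  fail  ok  warn  ok_plus_3
sensor                           
s6        14  30    37         33
s2        39  65     0         68
Then the value at position 1, column 'ok_plus_3': 68

68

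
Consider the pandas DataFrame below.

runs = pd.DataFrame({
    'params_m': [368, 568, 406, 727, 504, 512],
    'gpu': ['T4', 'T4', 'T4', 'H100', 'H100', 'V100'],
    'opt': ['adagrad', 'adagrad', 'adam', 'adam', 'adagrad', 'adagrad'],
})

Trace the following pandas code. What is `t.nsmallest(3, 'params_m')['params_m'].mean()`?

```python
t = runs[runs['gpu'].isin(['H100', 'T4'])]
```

filter rows where gpu in ['H100', 'T4']:
   params_m   gpu      opt
0       368    T4  adagrad
1       568    T4  adagrad
2       406    T4     adam
3       727  H100     adam
4       504  H100  adagrad
take 3 rows with smallest params_m:
   params_m   gpu      opt
0       368    T4  adagrad
2       406    T4     adam
4       504  H100  adagrad
Reading off the mean of column 'params_m', we get 426.0.

426.0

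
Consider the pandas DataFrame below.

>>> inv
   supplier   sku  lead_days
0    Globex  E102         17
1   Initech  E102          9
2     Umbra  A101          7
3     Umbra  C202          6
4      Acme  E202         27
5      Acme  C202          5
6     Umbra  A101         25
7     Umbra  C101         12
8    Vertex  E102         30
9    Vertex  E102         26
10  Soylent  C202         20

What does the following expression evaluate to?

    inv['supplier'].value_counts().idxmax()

value_counts of supplier:
supplier
Umbra      4
Acme       2
Vertex     2
Globex     1
Initech    1
Soylent    1
Name: count, dtype: int64
Reading off the label with the largest value, we get Umbra.

Umbra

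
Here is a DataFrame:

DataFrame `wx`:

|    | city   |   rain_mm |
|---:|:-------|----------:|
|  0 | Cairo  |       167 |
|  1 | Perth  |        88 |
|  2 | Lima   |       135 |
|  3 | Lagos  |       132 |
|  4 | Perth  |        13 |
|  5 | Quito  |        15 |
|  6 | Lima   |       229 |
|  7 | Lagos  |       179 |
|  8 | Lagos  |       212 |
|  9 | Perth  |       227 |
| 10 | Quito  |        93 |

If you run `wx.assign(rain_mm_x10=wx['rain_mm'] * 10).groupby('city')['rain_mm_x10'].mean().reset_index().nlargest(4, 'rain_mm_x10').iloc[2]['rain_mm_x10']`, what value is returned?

add column rain_mm_x10 = wx['rain_mm'] * 10:
     city  rain_mm  rain_mm_x10
0   Cairo      167         1670
1   Perth       88          880
2    Lima      135         1350
3   Lagos      132         1320
4   Perth       13          130
5   Quito       15          150
6    Lima      229         2290
7   Lagos      179         1790
8   Lagos      212         2120
9   Perth      227         2270
10  Quito       93          930
group by city, mean of rain_mm_x10:
city
Cairo    1670.000000
Lagos    1743.333333
Lima     1820.000000
Perth    1093.333333
Quito     540.000000
Name: rain_mm_x10, dtype: float64
reset_index():
    city  rain_mm_x10
0  Cairo  1670.000000
1  Lagos  1743.333333
2   Lima  1820.000000
3  Perth  1093.333333
4  Quito   540.000000
take 4 rows with largest rain_mm_x10:
    city  rain_mm_x10
2   Lima  1820.000000
1  Lagos  1743.333333
0  Cairo  1670.000000
3  Perth  1093.333333

1670.0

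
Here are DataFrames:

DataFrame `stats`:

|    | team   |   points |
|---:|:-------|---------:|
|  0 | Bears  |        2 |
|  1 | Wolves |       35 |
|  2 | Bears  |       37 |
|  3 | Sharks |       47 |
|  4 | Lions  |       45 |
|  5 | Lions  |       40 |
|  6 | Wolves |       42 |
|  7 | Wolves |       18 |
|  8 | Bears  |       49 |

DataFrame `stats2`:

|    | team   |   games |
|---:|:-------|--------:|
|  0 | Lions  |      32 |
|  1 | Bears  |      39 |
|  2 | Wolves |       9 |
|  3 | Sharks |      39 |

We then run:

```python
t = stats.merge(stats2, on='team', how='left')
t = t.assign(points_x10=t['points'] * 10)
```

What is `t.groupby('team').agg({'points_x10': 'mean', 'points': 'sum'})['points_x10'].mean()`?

merge on 'team' (how='left') → 9 rows:
     team  points  games
0   Bears       2     39
1  Wolves      35      9
2   Bears      37     39
3  Sharks      47     39
4   Lions      45     32
5   Lions      40     32
6  Wolves      42      9
7  Wolves      18      9
8   Bears      49     39
add column points_x10 = t['points'] * 10:
     team  points  games  points_x10
0   Bears       2     39          20
1  Wolves      35      9         350
2   Bears      37     39         370
3  Sharks      47     39         470
4   Lions      45     32         450
5   Lions      40     32         400
6  Wolves      42      9         420
7  Wolves      18      9         180
8   Bears      49     39         490
group by team: mean(points_x10), sum(points):
        points_x10  points
team                      
Bears   293.333333      88
Lions   425.000000      85
Sharks  470.000000      47
Wolves  316.666667      95
The mean of column 'points_x10' is 376.25.

376.25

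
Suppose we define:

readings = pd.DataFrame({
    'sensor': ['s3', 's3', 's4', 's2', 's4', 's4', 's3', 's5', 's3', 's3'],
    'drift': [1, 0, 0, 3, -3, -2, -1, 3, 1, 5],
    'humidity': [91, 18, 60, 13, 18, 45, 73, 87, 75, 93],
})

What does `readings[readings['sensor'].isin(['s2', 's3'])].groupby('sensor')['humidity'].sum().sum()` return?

filter rows where sensor in ['s2', 's3']:
  sensor  drift  humidity
0     s3      1        91
1     s3      0        18
3     s2      3        13
6     s3     -1        73
8     s3      1        75
9     s3      5        93
group by sensor, sum of humidity:
sensor
s2     13
s3    350
Name: humidity, dtype: int64
Reading off the sum of the resulting series, we get 363.

363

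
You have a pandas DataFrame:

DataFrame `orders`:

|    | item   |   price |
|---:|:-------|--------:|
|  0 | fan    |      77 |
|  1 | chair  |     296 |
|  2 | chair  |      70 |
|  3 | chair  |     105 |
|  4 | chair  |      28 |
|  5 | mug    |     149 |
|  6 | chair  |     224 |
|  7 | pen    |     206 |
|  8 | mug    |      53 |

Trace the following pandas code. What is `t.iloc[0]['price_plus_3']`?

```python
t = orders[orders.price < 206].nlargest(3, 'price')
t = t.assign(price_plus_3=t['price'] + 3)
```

152

filter rows where price < 206:
    item  price
0    fan     77
2  chair     70
3  chair    105
4  chair     28
5    mug    149
8    mug     53
take 3 rows with largest price:
    item  price
5    mug    149
3  chair    105
0    fan     77
add column price_plus_3 = t['price'] + 3:
    item  price  price_plus_3
5    mug    149           152
3  chair    105           108
0    fan     77            80
Finally, value at position 0, column 'price_plus_3' = 152.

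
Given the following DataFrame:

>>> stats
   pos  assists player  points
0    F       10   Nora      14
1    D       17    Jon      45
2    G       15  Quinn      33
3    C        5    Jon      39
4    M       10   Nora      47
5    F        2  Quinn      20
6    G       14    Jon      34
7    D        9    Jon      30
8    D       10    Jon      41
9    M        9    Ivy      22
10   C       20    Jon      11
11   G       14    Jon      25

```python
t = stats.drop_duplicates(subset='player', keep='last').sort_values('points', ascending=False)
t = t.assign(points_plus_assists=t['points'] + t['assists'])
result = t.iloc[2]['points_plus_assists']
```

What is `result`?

drop duplicate player (keep=last):
   pos  assists player  points
4    M       10   Nora      47
5    F        2  Quinn      20
9    M        9    Ivy      22
11   G       14    Jon      25
sort by points descending:
   pos  assists player  points
4    M       10   Nora      47
11   G       14    Jon      25
9    M        9    Ivy      22
5    F        2  Quinn      20
add column points_plus_assists = t['points'] + t['assists']:
   pos  assists player  points  points_plus_assists
4    M       10   Nora      47                   57
11   G       14    Jon      25                   39
9    M        9    Ivy      22                   31
5    F        2  Quinn      20                   22
Reading off the value at position 2, column 'points_plus_assists', we get 31.

31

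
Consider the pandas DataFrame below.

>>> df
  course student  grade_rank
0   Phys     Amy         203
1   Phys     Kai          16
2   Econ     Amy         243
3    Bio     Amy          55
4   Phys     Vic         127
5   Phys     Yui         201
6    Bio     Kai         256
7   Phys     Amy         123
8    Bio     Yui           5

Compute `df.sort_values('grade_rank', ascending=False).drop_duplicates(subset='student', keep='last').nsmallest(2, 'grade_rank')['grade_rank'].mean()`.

10.5

sort by grade_rank descending:
  course student  grade_rank
6    Bio     Kai         256
2   Econ     Amy         243
0   Phys     Amy         203
5   Phys     Yui         201
4   Phys     Vic         127
7   Phys     Amy         123
3    Bio     Amy          55
1   Phys     Kai          16
8    Bio     Yui           5
drop duplicate student (keep=last):
  course student  grade_rank
4   Phys     Vic         127
3    Bio     Amy          55
1   Phys     Kai          16
8    Bio     Yui           5
take 2 rows with smallest grade_rank:
  course student  grade_rank
8    Bio     Yui           5
1   Phys     Kai          16
mean of column 'grade_rank' → 10.5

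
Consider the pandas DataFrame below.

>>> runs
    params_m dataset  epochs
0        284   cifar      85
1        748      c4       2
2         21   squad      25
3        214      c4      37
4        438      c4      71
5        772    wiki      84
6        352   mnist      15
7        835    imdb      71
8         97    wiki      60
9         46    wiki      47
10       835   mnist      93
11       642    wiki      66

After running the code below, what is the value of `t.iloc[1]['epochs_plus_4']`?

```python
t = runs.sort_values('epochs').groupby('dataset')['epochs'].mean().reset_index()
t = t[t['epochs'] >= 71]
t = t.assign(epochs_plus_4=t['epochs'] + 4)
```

sort by epochs:
    params_m dataset  epochs
1        748      c4       2
6        352   mnist      15
2         21   squad      25
3        214      c4      37
9         46    wiki      47
8         97    wiki      60
11       642    wiki      66
4        438      c4      71
7        835    imdb      71
5        772    wiki      84
0        284   cifar      85
10       835   mnist      93
group by dataset, mean of epochs:
dataset
c4       36.666667
cifar    85.000000
imdb     71.000000
mnist    54.000000
squad    25.000000
wiki     64.250000
Name: epochs, dtype: float64
reset_index():
  dataset     epochs
0      c4  36.666667
1   cifar  85.000000
2    imdb  71.000000
3   mnist  54.000000
4   squad  25.000000
5    wiki  64.250000
filter rows where epochs >= 71:
  dataset  epochs
1   cifar    85.0
2    imdb    71.0
add column epochs_plus_4 = t['epochs'] + 4:
  dataset  epochs  epochs_plus_4
1   cifar    85.0           89.0
2    imdb    71.0           75.0
So iloc[1]['epochs_plus_4'] = 75.0.

75.0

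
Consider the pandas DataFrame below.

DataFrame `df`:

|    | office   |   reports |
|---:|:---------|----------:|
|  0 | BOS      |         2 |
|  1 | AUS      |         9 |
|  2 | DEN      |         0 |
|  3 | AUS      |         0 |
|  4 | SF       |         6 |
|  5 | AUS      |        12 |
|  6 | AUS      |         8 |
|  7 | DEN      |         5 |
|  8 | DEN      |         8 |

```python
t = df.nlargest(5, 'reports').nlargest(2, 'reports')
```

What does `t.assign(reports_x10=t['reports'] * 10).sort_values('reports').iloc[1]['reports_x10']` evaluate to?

120

take 5 rows with largest reports:
  office  reports
5    AUS       12
1    AUS        9
6    AUS        8
8    DEN        8
4     SF        6
take 2 rows with largest reports:
  office  reports
5    AUS       12
1    AUS        9
add column reports_x10 = t['reports'] * 10:
  office  reports  reports_x10
5    AUS       12          120
1    AUS        9           90
sort by reports:
  office  reports  reports_x10
1    AUS        9           90
5    AUS       12          120
Reading off the value at position 1, column 'reports_x10', we get 120.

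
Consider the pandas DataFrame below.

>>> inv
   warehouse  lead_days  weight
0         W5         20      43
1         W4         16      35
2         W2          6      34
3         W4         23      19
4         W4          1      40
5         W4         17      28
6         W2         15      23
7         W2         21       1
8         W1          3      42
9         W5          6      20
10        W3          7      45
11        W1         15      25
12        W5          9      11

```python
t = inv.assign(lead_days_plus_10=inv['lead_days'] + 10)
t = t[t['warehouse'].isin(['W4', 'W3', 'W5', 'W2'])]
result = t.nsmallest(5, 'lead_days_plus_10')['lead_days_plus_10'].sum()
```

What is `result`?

add column lead_days_plus_10 = inv['lead_days'] + 10:
   warehouse  lead_days  weight  lead_days_plus_10
0         W5         20      43                 30
1         W4         16      35                 26
2         W2          6      34                 16
3         W4         23      19                 33
4         W4          1      40                 11
5         W4         17      28                 27
6         W2         15      23                 25
7         W2         21       1                 31
8         W1          3      42                 13
9         W5          6      20                 16
10        W3          7      45                 17
11        W1         15      25                 25
12        W5          9      11                 19
filter rows where warehouse in ['W4', 'W3', 'W5', 'W2']:
   warehouse  lead_days  weight  lead_days_plus_10
0         W5         20      43                 30
1         W4         16      35                 26
2         W2          6      34                 16
3         W4         23      19                 33
4         W4          1      40                 11
5         W4         17      28                 27
6         W2         15      23                 25
7         W2         21       1                 31
9         W5          6      20                 16
10        W3          7      45                 17
12        W5          9      11                 19
take 5 rows with smallest lead_days_plus_10:
   warehouse  lead_days  weight  lead_days_plus_10
4         W4          1      40                 11
2         W2          6      34                 16
9         W5          6      20                 16
10        W3          7      45                 17
12        W5          9      11                 19

79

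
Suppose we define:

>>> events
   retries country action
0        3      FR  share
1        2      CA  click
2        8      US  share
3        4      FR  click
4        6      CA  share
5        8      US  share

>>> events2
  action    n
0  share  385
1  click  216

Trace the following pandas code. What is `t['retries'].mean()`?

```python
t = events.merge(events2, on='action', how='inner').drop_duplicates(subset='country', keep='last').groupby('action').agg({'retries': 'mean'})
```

5.5

merge on 'action' (how='inner') → 6 rows:
   retries country action    n
0        3      FR  share  385
1        2      CA  click  216
2        8      US  share  385
3        4      FR  click  216
4        6      CA  share  385
5        8      US  share  385
drop duplicate country (keep=last):
   retries country action    n
3        4      FR  click  216
4        6      CA  share  385
5        8      US  share  385
group by action, mean of retries:
        retries
action         
click       4.0
share       7.0
Reading off the mean of column 'retries', we get 5.5.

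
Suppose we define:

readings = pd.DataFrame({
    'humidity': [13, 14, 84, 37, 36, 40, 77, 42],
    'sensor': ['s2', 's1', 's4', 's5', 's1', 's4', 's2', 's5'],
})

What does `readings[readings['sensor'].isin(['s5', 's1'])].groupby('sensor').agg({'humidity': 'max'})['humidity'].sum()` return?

78

filter rows where sensor in ['s5', 's1']:
   humidity sensor
1        14     s1
3        37     s5
4        36     s1
7        42     s5
group by sensor, max of humidity:
        humidity
sensor          
s1            36
s5            42
Taking the sum of column 'humidity' gives 78.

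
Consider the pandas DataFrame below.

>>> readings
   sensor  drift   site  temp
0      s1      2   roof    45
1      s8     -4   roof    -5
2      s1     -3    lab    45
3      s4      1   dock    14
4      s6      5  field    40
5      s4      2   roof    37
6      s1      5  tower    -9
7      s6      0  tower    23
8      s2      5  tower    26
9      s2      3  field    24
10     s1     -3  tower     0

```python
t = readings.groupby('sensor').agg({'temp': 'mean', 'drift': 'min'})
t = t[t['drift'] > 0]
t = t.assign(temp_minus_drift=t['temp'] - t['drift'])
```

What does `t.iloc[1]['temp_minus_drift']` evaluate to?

24.5

group by sensor: mean(temp), min(drift):
         temp  drift
sensor              
s1      20.25     -3
s2      25.00      3
s4      25.50      1
s6      31.50      0
s8      -5.00     -4
filter rows where drift > 0:
        temp  drift
sensor             
s2      25.0      3
s4      25.5      1
add column temp_minus_drift = t['temp'] - t['drift']:
        temp  drift  temp_minus_drift
sensor                               
s2      25.0      3              22.0
s4      25.5      1              24.5
Reading off the value at position 1, column 'temp_minus_drift', we get 24.5.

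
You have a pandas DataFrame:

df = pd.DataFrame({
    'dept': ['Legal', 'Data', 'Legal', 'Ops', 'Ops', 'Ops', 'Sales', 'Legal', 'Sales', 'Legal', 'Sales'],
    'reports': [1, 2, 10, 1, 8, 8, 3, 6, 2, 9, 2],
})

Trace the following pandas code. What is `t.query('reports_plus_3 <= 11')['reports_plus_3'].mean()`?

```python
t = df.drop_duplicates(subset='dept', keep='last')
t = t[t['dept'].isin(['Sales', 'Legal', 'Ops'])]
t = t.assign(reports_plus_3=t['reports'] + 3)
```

drop duplicate dept (keep=last):
     dept  reports
1    Data        2
5     Ops        8
9   Legal        9
10  Sales        2
filter rows where dept in ['Sales', 'Legal', 'Ops']:
     dept  reports
5     Ops        8
9   Legal        9
10  Sales        2
add column reports_plus_3 = t['reports'] + 3:
     dept  reports  reports_plus_3
5     Ops        8              11
9   Legal        9              12
10  Sales        2               5
filter rows where reports_plus_3 <= 11:
     dept  reports  reports_plus_3
5     Ops        8              11
10  Sales        2               5
So mean() = 8.0.

8.0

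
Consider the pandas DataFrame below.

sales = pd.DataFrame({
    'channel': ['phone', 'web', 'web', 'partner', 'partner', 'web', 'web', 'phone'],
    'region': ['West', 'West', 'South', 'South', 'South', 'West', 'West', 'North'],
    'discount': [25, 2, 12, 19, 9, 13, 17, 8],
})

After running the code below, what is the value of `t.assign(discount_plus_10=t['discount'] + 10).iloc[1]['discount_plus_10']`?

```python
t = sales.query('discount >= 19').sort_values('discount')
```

35

filter rows where discount >= 19:
   channel region  discount
0    phone   West        25
3  partner  South        19
sort by discount:
   channel region  discount
3  partner  South        19
0    phone   West        25
add column discount_plus_10 = t['discount'] + 10:
   channel region  discount  discount_plus_10
3  partner  South        19                29
0    phone   West        25                35
Reading off the value at position 1, column 'discount_plus_10', we get 35.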